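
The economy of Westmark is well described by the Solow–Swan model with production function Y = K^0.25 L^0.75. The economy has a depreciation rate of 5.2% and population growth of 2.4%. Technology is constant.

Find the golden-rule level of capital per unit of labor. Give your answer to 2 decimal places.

k_gold ≈ 4.89

The golden rule sets f'(k) = n + δ, i.e. α·k^(α−1) = n + δ.
So k^(1−α) = α / (n + δ) = 0.25 / 0.076 = 3.2895.
k_gold = 3.2895^(1/0.75) ≈ 4.8922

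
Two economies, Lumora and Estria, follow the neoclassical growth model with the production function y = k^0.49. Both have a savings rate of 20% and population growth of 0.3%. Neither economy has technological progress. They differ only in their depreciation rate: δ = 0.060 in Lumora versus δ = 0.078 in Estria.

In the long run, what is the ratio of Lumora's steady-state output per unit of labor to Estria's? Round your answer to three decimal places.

Steady-state y* = [s/(n + δ)]^(α/(1−α)), so the ratio is [ (s_L/(n + δ)_L) / (s_E/(n + δ)_E) ]^0.9608.
s_L/(n + δ)_L = 0.20/0.063 = 3.1746; s_E/(n + δ)_E = 0.20/0.081 = 2.4691.
Ratio = (3.1746/2.4691)^0.9608 = 1.2857^0.9608 ≈ 1.2731

y*_L / y*_E ≈ 1.273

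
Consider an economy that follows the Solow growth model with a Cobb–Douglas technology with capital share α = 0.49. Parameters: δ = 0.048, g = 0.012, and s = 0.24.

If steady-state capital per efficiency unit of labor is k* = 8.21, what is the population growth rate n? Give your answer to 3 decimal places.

n ≈ 0.022

In steady state, investment equals break-even investment: s·k^α = (n + g + δ)·k.
So s / (n + g + δ) = (k*)^(1−α) = 8.21^0.51 = 2.9263.
Therefore n + g + δ = s / 2.9263 = 0.24 / 2.9263 = 0.0820, so n = 0.0820 − 0.060 = 0.0220.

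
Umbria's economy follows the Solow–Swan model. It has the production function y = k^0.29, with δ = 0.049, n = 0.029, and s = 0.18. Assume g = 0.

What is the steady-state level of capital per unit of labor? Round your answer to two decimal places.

k* ≈ 3.25

At the steady state, Δk = 0, so s·k^α = (n + δ)·k.
Rearranging, k^(1−α) = s / (n + δ).
k^0.71 = 0.18 / (0.029 + 0.049) = 0.18 / 0.078 = 2.3077
k* = 2.3077^(1/0.71) ≈ 3.2473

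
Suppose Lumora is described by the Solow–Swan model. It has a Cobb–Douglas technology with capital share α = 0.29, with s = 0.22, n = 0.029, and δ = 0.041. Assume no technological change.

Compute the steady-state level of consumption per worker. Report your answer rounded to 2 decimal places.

Steady state requires s·f(k) = (n + δ)·k, i.e. s·k^α = (n + δ)·k.
Rearranging, k^(1−α) = s / (n + δ).
k^0.71 = 0.22 / (0.029 + 0.041) = 0.22 / 0.070 = 3.1429
k* = 3.1429^(1/0.71) ≈ 5.0172
y* = (k*)^α = 5.0172^0.29 ≈ 1.5964
c* = (1 − s)·y* = (1 − 0.22) × 1.5964 ≈ 1.2452

c* ≈ 1.25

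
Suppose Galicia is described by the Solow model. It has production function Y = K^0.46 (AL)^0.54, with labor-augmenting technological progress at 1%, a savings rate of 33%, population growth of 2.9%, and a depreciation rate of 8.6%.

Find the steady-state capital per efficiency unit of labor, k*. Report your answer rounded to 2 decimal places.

Steady state requires s·f(k) = (n + g + δ)·k, i.e. s·k^α = (n + g + δ)·k.
Rearranging, k^(1−α) = s / (n + g + δ).
k^0.54 = 0.33 / (0.029 + 0.010 + 0.086) = 0.33 / 0.125 = 2.6400
k* = 2.6400^(1/0.54) ≈ 6.0360

k* ≈ 6.04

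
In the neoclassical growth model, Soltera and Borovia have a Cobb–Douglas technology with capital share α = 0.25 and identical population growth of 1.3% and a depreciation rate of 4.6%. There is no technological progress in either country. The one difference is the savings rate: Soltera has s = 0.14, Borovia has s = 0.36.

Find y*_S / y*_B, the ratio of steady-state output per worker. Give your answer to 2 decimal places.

Steady-state y* = [s/(n + δ)]^(α/(1−α)), so the ratio is [ (s_S/(n + δ)_S) / (s_B/(n + δ)_B) ]^0.3333.
s_S/(n + δ)_S = 0.14/0.059 = 2.3729; s_B/(n + δ)_B = 0.36/0.059 = 6.1017.
Ratio = (2.3729/6.1017)^0.3333 = 0.3889^0.3333 ≈ 0.7299

ratio ≈ 0.73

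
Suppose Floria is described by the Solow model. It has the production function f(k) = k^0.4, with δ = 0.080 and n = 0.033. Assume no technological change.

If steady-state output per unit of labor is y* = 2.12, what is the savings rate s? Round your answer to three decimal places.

Steady state requires s·f(k) = (n + δ)·k, i.e. s·k^α = (n + δ)·k.
Since y* = [s/(n + δ)]^(α/(1−α)), we have s/(n + δ) = (y*)^((1−α)/α) = 2.12^1.5 = 3.0868.
Therefore s = 3.0868 × (n + δ) = 3.0868 × 0.113 = 0.3488.

s ≈ 0.349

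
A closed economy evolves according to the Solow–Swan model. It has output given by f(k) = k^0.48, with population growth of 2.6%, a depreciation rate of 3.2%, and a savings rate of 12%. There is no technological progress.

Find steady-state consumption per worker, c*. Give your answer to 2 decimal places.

c* ≈ 1.72

At the steady state, Δk = 0, so s·k^α = (n + δ)·k.
Dividing both sides by k: k^(1−α) = s / (n + δ).
k^0.52 = 0.12 / (0.026 + 0.032) = 0.12 / 0.058 = 2.0690
k* = 2.0690^(1/0.52) ≈ 4.0479
y* = (k*)^α = 4.0479^0.48 ≈ 1.9565
c* = (1 − s)·y* = (1 − 0.12) × 1.9565 ≈ 1.7217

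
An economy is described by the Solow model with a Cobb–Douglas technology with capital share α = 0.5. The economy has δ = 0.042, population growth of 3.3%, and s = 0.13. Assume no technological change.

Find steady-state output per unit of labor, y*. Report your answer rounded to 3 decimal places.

At the steady state, Δk = 0, so s·k^α = (n + δ)·k.
Dividing both sides by k: k^(1−α) = s / (n + δ).
k^0.5 = 0.13 / (0.033 + 0.042) = 0.13 / 0.075 = 1.7333
k* = 1.7333^(1/0.5) ≈ 3.0043
y* = (k*)^α = 3.0043^0.5 ≈ 1.7333

y* ≈ 1.733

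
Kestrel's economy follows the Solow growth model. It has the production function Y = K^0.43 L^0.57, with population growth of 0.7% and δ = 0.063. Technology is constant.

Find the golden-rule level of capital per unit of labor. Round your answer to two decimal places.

The golden rule sets f'(k) = n + δ, i.e. α·k^(α−1) = n + δ.
So k^(1−α) = α / (n + δ) = 0.43 / 0.070 = 6.1429.
k_gold = 6.1429^(1/0.57) ≈ 24.1608

k_gold ≈ 24.16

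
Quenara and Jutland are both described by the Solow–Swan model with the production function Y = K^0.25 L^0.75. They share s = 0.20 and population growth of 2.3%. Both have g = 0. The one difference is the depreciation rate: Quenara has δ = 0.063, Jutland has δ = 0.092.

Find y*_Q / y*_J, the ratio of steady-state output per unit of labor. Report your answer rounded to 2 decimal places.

Steady-state y* = [s/(n + δ)]^(α/(1−α)), so the ratio is [ (s_Q/(n + δ)_Q) / (s_J/(n + δ)_J) ]^0.3333.
s_Q/(n + δ)_Q = 0.20/0.086 = 2.3256; s_J/(n + δ)_J = 0.20/0.115 = 1.7391.
Ratio = (2.3256/1.7391)^0.3333 = 1.3372^0.3333 ≈ 1.1017

ratio ≈ 1.10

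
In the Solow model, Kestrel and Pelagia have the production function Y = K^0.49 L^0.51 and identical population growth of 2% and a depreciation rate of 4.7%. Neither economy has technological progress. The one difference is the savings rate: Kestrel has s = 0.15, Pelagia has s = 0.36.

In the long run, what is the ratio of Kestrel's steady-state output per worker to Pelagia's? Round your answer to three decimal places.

y*_K / y*_P ≈ 0.431

Steady-state y* = [s/(n + δ)]^(α/(1−α)), so the ratio is [ (s_K/(n + δ)_K) / (s_P/(n + δ)_P) ]^0.9608.
s_K/(n + δ)_K = 0.15/0.067 = 2.2388; s_P/(n + δ)_P = 0.36/0.067 = 5.3731.
Ratio = (2.2388/5.3731)^0.9608 = 0.4167^0.9608 ≈ 0.4312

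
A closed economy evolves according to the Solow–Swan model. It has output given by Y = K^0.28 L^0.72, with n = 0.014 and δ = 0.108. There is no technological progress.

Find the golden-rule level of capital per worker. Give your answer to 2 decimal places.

The golden rule sets f'(k) = n + δ, i.e. α·k^(α−1) = n + δ.
So k^(1−α) = α / (n + δ) = 0.28 / 0.122 = 2.2951.
k_gold = 2.2951^(1/0.72) ≈ 3.1704

k_gold ≈ 3.17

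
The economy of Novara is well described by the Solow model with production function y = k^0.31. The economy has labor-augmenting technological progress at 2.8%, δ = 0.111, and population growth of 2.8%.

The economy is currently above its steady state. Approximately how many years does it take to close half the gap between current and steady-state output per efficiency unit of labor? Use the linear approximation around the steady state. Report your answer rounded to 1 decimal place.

t_½ ≈ 6.0 years

Near the steady state the convergence rate is λ = (1 − α)(n + g + δ).
λ = (1 − 0.31) × 0.167 = 0.69 × 0.167 = 0.11523
Half-life = ln 2 / λ = 0.6931 / 0.11523 ≈ 6.01 years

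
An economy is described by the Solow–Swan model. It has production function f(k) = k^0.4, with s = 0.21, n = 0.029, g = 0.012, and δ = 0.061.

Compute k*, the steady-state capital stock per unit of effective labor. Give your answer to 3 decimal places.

k* = 3.332

Steady state requires s·f(k) = (n + g + δ)·k, i.e. s·k^α = (n + g + δ)·k.
Rearranging, k^(1−α) = s / (n + g + δ).
k^0.6 = 0.21 / (0.029 + 0.012 + 0.061) = 0.21 / 0.102 = 2.0588
k* = 2.0588^(1/0.6) ≈ 3.3319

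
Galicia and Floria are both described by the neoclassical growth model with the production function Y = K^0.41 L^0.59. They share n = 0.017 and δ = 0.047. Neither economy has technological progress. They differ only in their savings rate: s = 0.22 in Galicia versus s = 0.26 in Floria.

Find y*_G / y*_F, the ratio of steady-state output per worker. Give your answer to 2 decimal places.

Steady-state y* = [s/(n + δ)]^(α/(1−α)), so the ratio is [ (s_G/(n + δ)_G) / (s_F/(n + δ)_F) ]^0.6949.
s_G/(n + δ)_G = 0.22/0.064 = 3.4375; s_F/(n + δ)_F = 0.26/0.064 = 4.0625.
Ratio = (3.4375/4.0625)^0.6949 = 0.8462^0.6949 ≈ 0.8904

ratio ≈ 0.89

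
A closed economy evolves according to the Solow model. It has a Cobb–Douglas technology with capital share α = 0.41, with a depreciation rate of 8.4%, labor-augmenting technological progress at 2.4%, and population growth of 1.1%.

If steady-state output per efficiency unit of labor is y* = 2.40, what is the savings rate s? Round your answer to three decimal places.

s ≈ 0.419

At the steady state, Δk = 0, so s·k^α = (n + g + δ)·k.
Since y* = [s/(n + g + δ)]^(α/(1−α)), we have s/(n + g + δ) = (y*)^((1−α)/α) = 2.40^1.439 = 3.5247.
Therefore s = 3.5247 × (n + g + δ) = 3.5247 × 0.119 = 0.4194.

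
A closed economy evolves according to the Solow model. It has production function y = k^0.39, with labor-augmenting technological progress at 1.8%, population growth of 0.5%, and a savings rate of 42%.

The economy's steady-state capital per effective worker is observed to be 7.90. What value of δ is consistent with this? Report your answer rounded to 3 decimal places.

In steady state, investment equals break-even investment: s·k^α = (n + g + δ)·k.
So s / (n + g + δ) = (k*)^(1−α) = 7.90^0.61 = 3.5282.
Therefore n + g + δ = s / 3.5282 = 0.42 / 3.5282 = 0.1190, so δ = 0.1190 − 0.023 = 0.0960.

δ ≈ 0.096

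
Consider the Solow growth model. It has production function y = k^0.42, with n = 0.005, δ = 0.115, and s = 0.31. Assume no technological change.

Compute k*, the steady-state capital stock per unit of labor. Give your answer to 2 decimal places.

k* = 5.14

In steady state, investment equals break-even investment: s·k^α = (n + δ)·k.
Rearranging, k^(1−α) = s / (n + δ).
k^0.58 = 0.31 / (0.005 + 0.115) = 0.31 / 0.120 = 2.5833
k* = 2.5833^(1/0.58) ≈ 5.1363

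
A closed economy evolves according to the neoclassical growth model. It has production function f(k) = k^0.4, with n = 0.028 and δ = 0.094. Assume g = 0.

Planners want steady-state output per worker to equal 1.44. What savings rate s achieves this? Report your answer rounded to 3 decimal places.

s ≈ 0.211

In steady state, investment equals break-even investment: s·k^α = (n + δ)·k.
Since y* = [s/(n + δ)]^(α/(1−α)), we have s/(n + δ) = (y*)^((1−α)/α) = 1.44^1.5 = 1.7280.
Therefore s = 1.7280 × (n + δ) = 1.7280 × 0.122 = 0.2108.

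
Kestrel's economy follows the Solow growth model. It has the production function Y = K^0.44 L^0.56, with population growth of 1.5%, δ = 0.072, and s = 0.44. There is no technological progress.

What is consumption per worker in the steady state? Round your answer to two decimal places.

In steady state, investment equals break-even investment: s·k^α = (n + δ)·k.
Rearranging, k^(1−α) = s / (n + δ).
k^0.56 = 0.44 / (0.015 + 0.072) = 0.44 / 0.087 = 5.0575
k* = 5.0575^(1/0.56) ≈ 18.0729
y* = (k*)^α = 18.0729^0.44 ≈ 3.5735
c* = (1 − s)·y* = (1 − 0.44) × 3.5735 ≈ 2.0012

c* ≈ 2.00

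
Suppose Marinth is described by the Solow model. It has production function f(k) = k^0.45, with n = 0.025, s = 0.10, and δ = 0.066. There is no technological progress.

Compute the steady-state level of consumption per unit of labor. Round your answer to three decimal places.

c* = 0.972

In steady state, investment equals break-even investment: s·k^α = (n + δ)·k.
Dividing both sides by k: k^(1−α) = s / (n + δ).
k^0.55 = 0.10 / (0.025 + 0.066) = 0.10 / 0.091 = 1.0989
k* = 1.0989^(1/0.55) ≈ 1.1871
y* = (k*)^α = 1.1871^0.45 ≈ 1.0802
c* = (1 − s)·y* = (1 − 0.10) × 1.0802 ≈ 0.9722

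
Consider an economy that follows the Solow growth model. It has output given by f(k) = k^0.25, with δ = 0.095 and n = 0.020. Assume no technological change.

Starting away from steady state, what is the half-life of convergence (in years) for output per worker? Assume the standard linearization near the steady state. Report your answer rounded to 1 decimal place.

Near the steady state the convergence rate is λ = (1 − α)(n + δ).
λ = (1 − 0.25) × 0.115 = 0.75 × 0.115 = 0.08625
Half-life = ln 2 / λ = 0.6931 / 0.08625 ≈ 8.04 years

t_½ ≈ 8.0 years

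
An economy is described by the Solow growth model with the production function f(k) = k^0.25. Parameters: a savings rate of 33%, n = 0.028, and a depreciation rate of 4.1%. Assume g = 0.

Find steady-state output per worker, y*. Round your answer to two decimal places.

y* = 1.68

Steady state requires s·f(k) = (n + δ)·k, i.e. s·k^α = (n + δ)·k.
Dividing both sides by k: k^(1−α) = s / (n + δ).
k^0.75 = 0.33 / (0.028 + 0.041) = 0.33 / 0.069 = 4.7826
k* = 4.7826^(1/0.75) ≈ 8.0578
y* = (k*)^α = 8.0578^0.25 ≈ 1.6848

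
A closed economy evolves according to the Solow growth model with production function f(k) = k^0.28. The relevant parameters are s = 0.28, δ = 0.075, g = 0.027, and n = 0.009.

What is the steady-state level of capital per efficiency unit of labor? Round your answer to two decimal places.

k* ≈ 3.61

In steady state, investment equals break-even investment: s·k^α = (n + g + δ)·k.
Dividing both sides by k: k^(1−α) = s / (n + g + δ).
k^0.72 = 0.28 / (0.009 + 0.027 + 0.075) = 0.28 / 0.111 = 2.5225
k* = 2.5225^(1/0.72) ≈ 3.6149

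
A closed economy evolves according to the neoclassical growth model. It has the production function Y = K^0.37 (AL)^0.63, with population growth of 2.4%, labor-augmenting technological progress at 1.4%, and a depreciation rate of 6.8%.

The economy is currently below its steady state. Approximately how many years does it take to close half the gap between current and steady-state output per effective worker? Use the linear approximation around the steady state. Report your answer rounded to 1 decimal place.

Near the steady state the convergence rate is λ = (1 − α)(n + g + δ).
λ = (1 − 0.37) × 0.106 = 0.63 × 0.106 = 0.06678
Half-life = ln 2 / λ = 0.6931 / 0.06678 ≈ 10.38 years

about 10.4 years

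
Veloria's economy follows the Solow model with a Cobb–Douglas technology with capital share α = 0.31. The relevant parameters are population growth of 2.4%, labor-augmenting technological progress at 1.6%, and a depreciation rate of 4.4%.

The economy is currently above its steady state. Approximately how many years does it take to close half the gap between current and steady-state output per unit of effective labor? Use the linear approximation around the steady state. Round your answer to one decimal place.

Near the steady state the convergence rate is λ = (1 − α)(n + g + δ).
λ = (1 − 0.31) × 0.084 = 0.69 × 0.084 = 0.05796
Half-life = ln 2 / λ = 0.6931 / 0.05796 ≈ 11.96 years

half-life ≈ 12.0 years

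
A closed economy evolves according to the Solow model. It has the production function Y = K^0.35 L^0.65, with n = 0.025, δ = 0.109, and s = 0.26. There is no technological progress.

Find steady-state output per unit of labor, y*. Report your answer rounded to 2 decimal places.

y* = 1.43

In steady state, investment equals break-even investment: s·k^α = (n + δ)·k.
Dividing both sides by k: k^(1−α) = s / (n + δ).
k^0.65 = 0.26 / (0.025 + 0.109) = 0.26 / 0.134 = 1.9403
k* = 1.9403^(1/0.65) ≈ 2.7725
y* = (k*)^α = 2.7725^0.35 ≈ 1.4289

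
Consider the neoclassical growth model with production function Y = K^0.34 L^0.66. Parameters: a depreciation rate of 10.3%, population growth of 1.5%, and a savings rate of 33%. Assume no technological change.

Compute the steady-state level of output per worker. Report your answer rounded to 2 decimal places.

Steady state requires s·f(k) = (n + δ)·k, i.e. s·k^α = (n + δ)·k.
Dividing both sides by k: k^(1−α) = s / (n + δ).
k^0.66 = 0.33 / (0.015 + 0.103) = 0.33 / 0.118 = 2.7966
k* = 2.7966^(1/0.66) ≈ 4.7502
y* = (k*)^α = 4.7502^0.34 ≈ 1.6986

y* ≈ 1.70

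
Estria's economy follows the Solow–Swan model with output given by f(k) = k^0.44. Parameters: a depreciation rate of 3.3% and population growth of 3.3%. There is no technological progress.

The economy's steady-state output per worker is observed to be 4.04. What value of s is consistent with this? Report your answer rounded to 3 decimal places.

In steady state, investment equals break-even investment: s·k^α = (n + δ)·k.
Since y* = [s/(n + δ)]^(α/(1−α)), we have s/(n + δ) = (y*)^((1−α)/α) = 4.04^1.2727 = 5.9121.
Therefore s = 5.9121 × (n + δ) = 5.9121 × 0.066 = 0.3902.

s ≈ 0.390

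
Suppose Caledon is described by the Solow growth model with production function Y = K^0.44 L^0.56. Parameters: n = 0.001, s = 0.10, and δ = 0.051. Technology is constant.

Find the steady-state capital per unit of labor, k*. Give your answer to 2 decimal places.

k* = 3.21

Steady state requires s·f(k) = (n + δ)·k, i.e. s·k^α = (n + δ)·k.
Rearranging, k^(1−α) = s / (n + δ).
k^0.56 = 0.10 / (0.001 + 0.051) = 0.10 / 0.052 = 1.9231
k* = 1.9231^(1/0.56) ≈ 3.2147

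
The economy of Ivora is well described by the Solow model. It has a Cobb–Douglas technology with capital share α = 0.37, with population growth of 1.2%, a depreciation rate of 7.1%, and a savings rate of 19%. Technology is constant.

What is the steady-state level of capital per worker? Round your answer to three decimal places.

k* = 3.723

At the steady state, Δk = 0, so s·k^α = (n + δ)·k.
Dividing both sides by k: k^(1−α) = s / (n + δ).
k^0.63 = 0.19 / (0.012 + 0.071) = 0.19 / 0.083 = 2.2892
k* = 2.2892^(1/0.63) ≈ 3.7233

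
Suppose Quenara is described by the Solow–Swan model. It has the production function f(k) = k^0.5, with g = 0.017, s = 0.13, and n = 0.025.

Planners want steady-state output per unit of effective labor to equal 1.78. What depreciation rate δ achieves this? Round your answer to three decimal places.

δ ≈ 0.031

Steady state requires s·f(k) = (n + g + δ)·k, i.e. s·k^α = (n + g + δ)·k.
Since y* = [s/(n + g + δ)]^(α/(1−α)), we have s/(n + g + δ) = (y*)^((1−α)/α) = 1.78^1 = 1.7800.
Therefore n + g + δ = s / 1.7800 = 0.13 / 1.7800 = 0.0730, so δ = 0.0730 − 0.042 = 0.0310.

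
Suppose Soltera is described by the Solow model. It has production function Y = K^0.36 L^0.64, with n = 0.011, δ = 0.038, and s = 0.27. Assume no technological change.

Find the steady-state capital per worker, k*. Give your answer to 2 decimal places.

k* ≈ 14.39

At the steady state, Δk = 0, so s·k^α = (n + δ)·k.
Rearranging, k^(1−α) = s / (n + δ).
k^0.64 = 0.27 / (0.011 + 0.038) = 0.27 / 0.049 = 5.5102
k* = 5.5102^(1/0.64) ≈ 14.3904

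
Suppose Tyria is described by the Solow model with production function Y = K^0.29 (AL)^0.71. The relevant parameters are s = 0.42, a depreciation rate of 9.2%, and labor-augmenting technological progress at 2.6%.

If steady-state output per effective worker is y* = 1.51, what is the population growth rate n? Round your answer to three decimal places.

n ≈ 0.035

At the steady state, Δk = 0, so s·k^α = (n + g + δ)·k.
Since y* = [s/(n + g + δ)]^(α/(1−α)), we have s/(n + g + δ) = (y*)^((1−α)/α) = 1.51^2.4483 = 2.7428.
Therefore n + g + δ = s / 2.7428 = 0.42 / 2.7428 = 0.1531, so n = 0.1531 − 0.118 = 0.0351.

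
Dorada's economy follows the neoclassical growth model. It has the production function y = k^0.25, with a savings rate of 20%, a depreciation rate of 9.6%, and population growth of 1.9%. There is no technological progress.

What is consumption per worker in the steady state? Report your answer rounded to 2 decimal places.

c* = 0.96

At the steady state, Δk = 0, so s·k^α = (n + δ)·k.
Dividing both sides by k: k^(1−α) = s / (n + δ).
k^0.75 = 0.20 / (0.019 + 0.096) = 0.20 / 0.115 = 1.7391
k* = 1.7391^(1/0.75) ≈ 2.0914
y* = (k*)^α = 2.0914^0.25 ≈ 1.2026
c* = (1 − s)·y* = (1 − 0.20) × 1.2026 ≈ 0.9621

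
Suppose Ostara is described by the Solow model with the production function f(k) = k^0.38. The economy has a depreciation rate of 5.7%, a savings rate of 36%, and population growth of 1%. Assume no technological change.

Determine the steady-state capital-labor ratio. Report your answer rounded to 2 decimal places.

In steady state, investment equals break-even investment: s·k^α = (n + δ)·k.
Dividing both sides by k: k^(1−α) = s / (n + δ).
k^0.62 = 0.36 / (0.010 + 0.057) = 0.36 / 0.067 = 5.3731
k* = 5.3731^(1/0.62) ≈ 15.0585

k* ≈ 15.06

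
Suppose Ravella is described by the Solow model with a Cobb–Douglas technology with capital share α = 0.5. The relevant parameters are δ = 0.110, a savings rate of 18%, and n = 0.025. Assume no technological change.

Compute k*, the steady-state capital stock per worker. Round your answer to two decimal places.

Steady state requires s·f(k) = (n + δ)·k, i.e. s·k^α = (n + δ)·k.
Rearranging, k^(1−α) = s / (n + δ).
k^0.5 = 0.18 / (0.025 + 0.110) = 0.18 / 0.135 = 1.3333
k* = 1.3333^(1/0.5) ≈ 1.7777

k* ≈ 1.78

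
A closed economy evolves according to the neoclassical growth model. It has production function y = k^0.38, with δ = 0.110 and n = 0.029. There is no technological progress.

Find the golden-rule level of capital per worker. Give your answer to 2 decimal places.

k_gold ≈ 5.06

The golden rule sets f'(k) = n + δ, i.e. α·k^(α−1) = n + δ.
So k^(1−α) = α / (n + δ) = 0.38 / 0.139 = 2.7338.
k_gold = 2.7338^(1/0.62) ≈ 5.0636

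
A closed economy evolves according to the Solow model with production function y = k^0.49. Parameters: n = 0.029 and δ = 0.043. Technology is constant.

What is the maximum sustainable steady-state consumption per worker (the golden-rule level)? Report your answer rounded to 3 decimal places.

c_gold ≈ 3.219

At the golden rule, f'(k) = n + δ, so α·k^(α−1) = n + δ and k_gold = (α/(n + δ))^(1/(1−α)).
k_gold = (0.49/0.072)^(1/0.51) = 6.8056^1.9608 ≈ 42.9620
c_gold = f(k_gold) − (n + δ)·k_gold = 6.3126 − 0.072×42.9620 ≈ 3.2193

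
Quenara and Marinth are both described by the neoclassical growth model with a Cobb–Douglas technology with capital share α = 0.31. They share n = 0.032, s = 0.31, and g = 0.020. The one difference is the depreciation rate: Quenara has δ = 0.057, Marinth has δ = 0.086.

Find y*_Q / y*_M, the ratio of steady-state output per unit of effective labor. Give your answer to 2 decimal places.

Steady-state y* = [s/(n + g + δ)]^(α/(1−α)), so the ratio is [ (s_Q/(n + g + δ)_Q) / (s_M/(n + g + δ)_M) ]^0.4493.
s_Q/(n + g + δ)_Q = 0.31/0.109 = 2.8440; s_M/(n + g + δ)_M = 0.31/0.138 = 2.2464.
Ratio = (2.8440/2.2464)^0.4493 = 1.2660^0.4493 ≈ 1.1118

ratio ≈ 1.11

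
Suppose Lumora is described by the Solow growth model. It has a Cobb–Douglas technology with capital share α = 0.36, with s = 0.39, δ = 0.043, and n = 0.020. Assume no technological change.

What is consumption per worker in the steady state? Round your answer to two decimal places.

In steady state, investment equals break-even investment: s·k^α = (n + δ)·k.
Rearranging, k^(1−α) = s / (n + δ).
k^0.64 = 0.39 / (0.020 + 0.043) = 0.39 / 0.063 = 6.1905
k* = 6.1905^(1/0.64) ≈ 17.2612
y* = (k*)^α = 17.2612^0.36 ≈ 2.7883
c* = (1 − s)·y* = (1 − 0.39) × 2.7883 ≈ 1.7009

c* ≈ 1.70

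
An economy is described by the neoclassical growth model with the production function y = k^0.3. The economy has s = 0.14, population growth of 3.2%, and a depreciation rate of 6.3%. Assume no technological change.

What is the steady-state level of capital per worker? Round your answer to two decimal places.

k* ≈ 1.74

Steady state requires s·f(k) = (n + δ)·k, i.e. s·k^α = (n + δ)·k.
Rearranging, k^(1−α) = s / (n + δ).
k^0.7 = 0.14 / (0.032 + 0.063) = 0.14 / 0.095 = 1.4737
k* = 1.4737^(1/0.7) ≈ 1.7401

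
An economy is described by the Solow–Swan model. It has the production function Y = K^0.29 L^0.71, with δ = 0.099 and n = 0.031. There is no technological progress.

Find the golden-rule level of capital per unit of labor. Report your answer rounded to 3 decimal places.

k_gold ≈ 3.096

The golden rule sets f'(k) = n + δ, i.e. α·k^(α−1) = n + δ.
So k^(1−α) = α / (n + δ) = 0.29 / 0.130 = 2.2308.
k_gold = 2.2308^(1/0.71) ≈ 3.0959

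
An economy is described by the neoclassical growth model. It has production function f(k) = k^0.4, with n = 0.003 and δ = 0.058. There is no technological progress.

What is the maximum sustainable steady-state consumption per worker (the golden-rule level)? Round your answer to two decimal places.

c_gold ≈ 2.10

At the golden rule, f'(k) = n + δ, so α·k^(α−1) = n + δ and k_gold = (α/(n + δ))^(1/(1−α)).
k_gold = (0.4/0.061)^(1/0.6) = 6.5574^1.6667 ≈ 22.9745
c_gold = f(k_gold) − (n + δ)·k_gold = 3.5035 − 0.061×22.9745 ≈ 2.1021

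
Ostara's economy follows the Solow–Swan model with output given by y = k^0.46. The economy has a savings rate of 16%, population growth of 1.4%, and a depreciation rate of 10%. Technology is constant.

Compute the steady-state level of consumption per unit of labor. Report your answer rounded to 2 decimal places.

c* = 1.12

In steady state, investment equals break-even investment: s·k^α = (n + δ)·k.
Dividing both sides by k: k^(1−α) = s / (n + δ).
k^0.54 = 0.16 / (0.014 + 0.100) = 0.16 / 0.114 = 1.4035
k* = 1.4035^(1/0.54) ≈ 1.8733
y* = (k*)^α = 1.8733^0.46 ≈ 1.3347
c* = (1 − s)·y* = (1 − 0.16) × 1.3347 ≈ 1.1211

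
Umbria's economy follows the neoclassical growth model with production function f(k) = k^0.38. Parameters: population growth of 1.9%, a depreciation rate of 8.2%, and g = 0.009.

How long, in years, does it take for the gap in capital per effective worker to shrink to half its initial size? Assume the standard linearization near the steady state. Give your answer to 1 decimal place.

Near the steady state the convergence rate is λ = (1 − α)(n + g + δ).
λ = (1 − 0.38) × 0.110 = 0.62 × 0.110 = 0.0682
Half-life = ln 2 / λ = 0.6931 / 0.0682 ≈ 10.16 years

half-life ≈ 10.2 years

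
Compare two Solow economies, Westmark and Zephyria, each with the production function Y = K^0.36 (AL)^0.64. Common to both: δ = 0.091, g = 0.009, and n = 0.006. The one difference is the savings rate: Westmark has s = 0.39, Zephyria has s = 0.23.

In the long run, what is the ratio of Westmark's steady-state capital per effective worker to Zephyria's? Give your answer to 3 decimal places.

Steady-state k* = [s/(n + g + δ)]^(1/(1−α)), so the ratio is [ (s_W/(n + g + δ)_W) / (s_Z/(n + g + δ)_Z) ]^1.5625.
s_W/(n + g + δ)_W = 0.39/0.106 = 3.6792; s_Z/(n + g + δ)_Z = 0.23/0.106 = 2.1698.
Ratio = (3.6792/2.1698)^1.5625 = 1.6956^1.5625 ≈ 2.2820

ratio ≈ 2.282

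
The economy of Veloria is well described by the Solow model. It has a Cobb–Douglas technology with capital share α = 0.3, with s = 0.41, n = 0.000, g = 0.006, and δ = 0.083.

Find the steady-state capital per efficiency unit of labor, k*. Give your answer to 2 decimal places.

At the steady state, Δk = 0, so s·k^α = (n + g + δ)·k.
Rearranging, k^(1−α) = s / (n + g + δ).
k^0.7 = 0.41 / (0.000 + 0.006 + 0.083) = 0.41 / 0.089 = 4.6067
k* = 4.6067^(1/0.7) ≈ 8.8654

k* ≈ 8.87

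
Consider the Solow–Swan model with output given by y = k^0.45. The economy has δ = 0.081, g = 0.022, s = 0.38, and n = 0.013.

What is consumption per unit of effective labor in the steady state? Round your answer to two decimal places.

In steady state, investment equals break-even investment: s·k^α = (n + g + δ)·k.
Rearranging, k^(1−α) = s / (n + g + δ).
k^0.55 = 0.38 / (0.013 + 0.022 + 0.081) = 0.38 / 0.116 = 3.2759
k* = 3.2759^(1/0.55) ≈ 8.6490
y* = (k*)^α = 8.6490^0.45 ≈ 2.6402
c* = (1 − s)·y* = (1 − 0.38) × 2.6402 ≈ 1.6369

c* = 1.64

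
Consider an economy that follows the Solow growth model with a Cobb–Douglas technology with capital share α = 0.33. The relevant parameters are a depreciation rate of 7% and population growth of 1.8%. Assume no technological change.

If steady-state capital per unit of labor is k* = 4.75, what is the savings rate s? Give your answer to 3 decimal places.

s ≈ 0.250

At the steady state, Δk = 0, so s·k^α = (n + δ)·k.
So s / (n + δ) = (k*)^(1−α) = 4.75^0.67 = 2.8404.
Therefore s = 2.8404 × (n + δ) = 2.8404 × 0.088 = 0.2500.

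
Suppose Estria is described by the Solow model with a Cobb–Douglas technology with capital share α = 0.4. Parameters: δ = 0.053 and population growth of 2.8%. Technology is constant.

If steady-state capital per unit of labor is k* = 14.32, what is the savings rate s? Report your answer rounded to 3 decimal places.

Steady state requires s·f(k) = (n + δ)·k, i.e. s·k^α = (n + δ)·k.
So s / (n + δ) = (k*)^(1−α) = 14.32^0.6 = 4.9382.
Therefore s = 4.9382 × (n + δ) = 4.9382 × 0.081 = 0.4000.

s ≈ 0.400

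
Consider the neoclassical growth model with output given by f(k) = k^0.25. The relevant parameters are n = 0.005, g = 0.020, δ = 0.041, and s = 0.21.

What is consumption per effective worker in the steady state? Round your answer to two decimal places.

c* ≈ 1.16

Steady state requires s·f(k) = (n + g + δ)·k, i.e. s·k^α = (n + g + δ)·k.
Rearranging, k^(1−α) = s / (n + g + δ).
k^0.75 = 0.21 / (0.005 + 0.020 + 0.041) = 0.21 / 0.066 = 3.1818
k* = 3.1818^(1/0.75) ≈ 4.6798
y* = (k*)^α = 4.6798^0.25 ≈ 1.4708
c* = (1 − s)·y* = (1 − 0.21) × 1.4708 ≈ 1.1619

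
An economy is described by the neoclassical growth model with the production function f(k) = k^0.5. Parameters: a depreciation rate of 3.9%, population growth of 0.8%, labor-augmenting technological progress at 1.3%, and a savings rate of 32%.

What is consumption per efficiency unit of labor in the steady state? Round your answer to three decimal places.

c* ≈ 3.627

In steady state, investment equals break-even investment: s·k^α = (n + g + δ)·k.
Rearranging, k^(1−α) = s / (n + g + δ).
k^0.5 = 0.32 / (0.008 + 0.013 + 0.039) = 0.32 / 0.060 = 5.3333
k* = 5.3333^(1/0.5) ≈ 28.4441
y* = (k*)^α = 28.4441^0.5 ≈ 5.3333
c* = (1 − s)·y* = (1 − 0.32) × 5.3333 ≈ 3.6266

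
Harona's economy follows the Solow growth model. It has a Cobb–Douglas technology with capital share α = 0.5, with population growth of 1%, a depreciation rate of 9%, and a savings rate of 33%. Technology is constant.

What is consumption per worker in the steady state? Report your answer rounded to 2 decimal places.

At the steady state, Δk = 0, so s·k^α = (n + δ)·k.
Rearranging, k^(1−α) = s / (n + δ).
k^0.5 = 0.33 / (0.010 + 0.090) = 0.33 / 0.100 = 3.3000
k* = 3.3000^(1/0.5) ≈ 10.8900
y* = (k*)^α = 10.8900^0.5 ≈ 3.3000
c* = (1 − s)·y* = (1 − 0.33) × 3.3000 ≈ 2.2110

c* ≈ 2.21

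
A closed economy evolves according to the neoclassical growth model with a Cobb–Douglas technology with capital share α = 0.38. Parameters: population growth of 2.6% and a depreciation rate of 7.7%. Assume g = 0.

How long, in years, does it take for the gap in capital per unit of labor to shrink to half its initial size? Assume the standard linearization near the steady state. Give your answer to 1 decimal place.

about 10.9 years

Near the steady state the convergence rate is λ = (1 − α)(n + δ).
λ = (1 − 0.38) × 0.103 = 0.62 × 0.103 = 0.06386
Half-life = ln 2 / λ = 0.6931 / 0.06386 ≈ 10.85 years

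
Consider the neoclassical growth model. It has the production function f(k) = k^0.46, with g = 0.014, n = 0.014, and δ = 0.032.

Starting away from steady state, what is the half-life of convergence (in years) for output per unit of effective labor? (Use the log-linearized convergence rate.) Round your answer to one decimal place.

Near the steady state the convergence rate is λ = (1 − α)(n + g + δ).
λ = (1 − 0.46) × 0.060 = 0.54 × 0.060 = 0.0324
Half-life = ln 2 / λ = 0.6931 / 0.0324 ≈ 21.39 years

about 21.4 years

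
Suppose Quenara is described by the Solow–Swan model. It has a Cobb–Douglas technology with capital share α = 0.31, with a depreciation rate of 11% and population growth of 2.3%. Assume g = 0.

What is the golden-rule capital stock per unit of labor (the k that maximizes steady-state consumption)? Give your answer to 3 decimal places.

k_gold ≈ 3.409

The golden rule sets f'(k) = n + δ, i.e. α·k^(α−1) = n + δ.
So k^(1−α) = α / (n + δ) = 0.31 / 0.133 = 2.3308.
k_gold = 2.3308^(1/0.69) ≈ 3.4089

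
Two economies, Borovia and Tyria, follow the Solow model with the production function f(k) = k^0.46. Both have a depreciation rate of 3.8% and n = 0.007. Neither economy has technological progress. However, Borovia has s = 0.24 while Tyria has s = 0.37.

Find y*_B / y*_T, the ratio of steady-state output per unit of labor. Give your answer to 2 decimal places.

Steady-state y* = [s/(n + δ)]^(α/(1−α)), so the ratio is [ (s_B/(n + δ)_B) / (s_T/(n + δ)_T) ]^0.8519.
s_B/(n + δ)_B = 0.24/0.045 = 5.3333; s_T/(n + δ)_T = 0.37/0.045 = 8.2222.
Ratio = (5.3333/8.2222)^0.8519 = 0.6486^0.8519 ≈ 0.6915

ratio ≈ 0.69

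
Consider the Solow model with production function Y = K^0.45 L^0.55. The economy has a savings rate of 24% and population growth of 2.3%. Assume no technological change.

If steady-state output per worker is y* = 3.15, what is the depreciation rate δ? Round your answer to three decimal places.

In steady state, investment equals break-even investment: s·k^α = (n + δ)·k.
Since y* = [s/(n + δ)]^(α/(1−α)), we have s/(n + δ) = (y*)^((1−α)/α) = 3.15^1.2222 = 4.0648.
Therefore n + δ = s / 4.0648 = 0.24 / 4.0648 = 0.0590, so δ = 0.0590 − 0.023 = 0.0360.

δ ≈ 0.036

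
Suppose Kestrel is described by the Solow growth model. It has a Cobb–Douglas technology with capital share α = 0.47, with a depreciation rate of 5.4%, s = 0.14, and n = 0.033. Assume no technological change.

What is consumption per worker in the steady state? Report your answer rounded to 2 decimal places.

c* ≈ 1.31

At the steady state, Δk = 0, so s·k^α = (n + δ)·k.
Dividing both sides by k: k^(1−α) = s / (n + δ).
k^0.53 = 0.14 / (0.033 + 0.054) = 0.14 / 0.087 = 1.6092
k* = 1.6092^(1/0.53) ≈ 2.4537
y* = (k*)^α = 2.4537^0.47 ≈ 1.5248
c* = (1 − s)·y* = (1 − 0.14) × 1.5248 ≈ 1.3113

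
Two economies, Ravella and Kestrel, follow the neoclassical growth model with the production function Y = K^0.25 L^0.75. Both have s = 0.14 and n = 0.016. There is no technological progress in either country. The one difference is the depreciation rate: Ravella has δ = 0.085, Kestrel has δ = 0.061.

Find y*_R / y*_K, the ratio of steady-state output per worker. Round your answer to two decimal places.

y*_R / y*_K ≈ 0.91

Steady-state y* = [s/(n + δ)]^(α/(1−α)), so the ratio is [ (s_R/(n + δ)_R) / (s_K/(n + δ)_K) ]^0.3333.
s_R/(n + δ)_R = 0.14/0.101 = 1.3861; s_K/(n + δ)_K = 0.14/0.077 = 1.8182.
Ratio = (1.3861/1.8182)^0.3333 = 0.7623^0.3333 ≈ 0.9135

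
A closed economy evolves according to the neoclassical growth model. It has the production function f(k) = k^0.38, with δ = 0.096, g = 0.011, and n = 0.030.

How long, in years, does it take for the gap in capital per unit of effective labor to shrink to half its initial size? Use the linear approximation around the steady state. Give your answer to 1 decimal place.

Near the steady state the convergence rate is λ = (1 − α)(n + g + δ).
λ = (1 − 0.38) × 0.137 = 0.62 × 0.137 = 0.08494
Half-life = ln 2 / λ = 0.6931 / 0.08494 ≈ 8.16 years

t_½ ≈ 8.2 years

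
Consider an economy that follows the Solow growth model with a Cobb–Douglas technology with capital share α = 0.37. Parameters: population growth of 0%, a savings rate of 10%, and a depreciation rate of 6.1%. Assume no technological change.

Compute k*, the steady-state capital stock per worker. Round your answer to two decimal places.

k* = 2.19

At the steady state, Δk = 0, so s·k^α = (n + δ)·k.
Rearranging, k^(1−α) = s / (n + δ).
k^0.63 = 0.10 / (0.000 + 0.061) = 0.10 / 0.061 = 1.6393
k* = 1.6393^(1/0.63) ≈ 2.1914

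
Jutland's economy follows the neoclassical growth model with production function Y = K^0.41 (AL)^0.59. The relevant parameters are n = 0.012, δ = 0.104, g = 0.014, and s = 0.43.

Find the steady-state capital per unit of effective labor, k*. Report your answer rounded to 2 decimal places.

k* ≈ 7.60

Steady state requires s·f(k) = (n + g + δ)·k, i.e. s·k^α = (n + g + δ)·k.
Rearranging, k^(1−α) = s / (n + g + δ).
k^0.59 = 0.43 / (0.012 + 0.014 + 0.104) = 0.43 / 0.130 = 3.3077
k* = 3.3077^(1/0.59) ≈ 7.5954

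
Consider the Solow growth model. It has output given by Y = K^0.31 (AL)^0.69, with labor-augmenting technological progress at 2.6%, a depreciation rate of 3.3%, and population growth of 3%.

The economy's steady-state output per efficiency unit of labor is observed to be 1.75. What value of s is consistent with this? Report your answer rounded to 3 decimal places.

s ≈ 0.309

Steady state requires s·f(k) = (n + g + δ)·k, i.e. s·k^α = (n + g + δ)·k.
Since y* = [s/(n + g + δ)]^(α/(1−α)), we have s/(n + g + δ) = (y*)^((1−α)/α) = 1.75^2.2258 = 3.4750.
Therefore s = 3.4750 × (n + g + δ) = 3.4750 × 0.089 = 0.3093.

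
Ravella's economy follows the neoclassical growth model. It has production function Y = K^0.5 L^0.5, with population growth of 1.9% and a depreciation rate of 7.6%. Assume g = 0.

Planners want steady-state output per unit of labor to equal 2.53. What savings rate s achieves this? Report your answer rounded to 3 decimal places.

s ≈ 0.240

Steady state requires s·f(k) = (n + δ)·k, i.e. s·k^α = (n + δ)·k.
Since y* = [s/(n + δ)]^(α/(1−α)), we have s/(n + δ) = (y*)^((1−α)/α) = 2.53^1 = 2.5300.
Therefore s = 2.5300 × (n + δ) = 2.5300 × 0.095 = 0.2404.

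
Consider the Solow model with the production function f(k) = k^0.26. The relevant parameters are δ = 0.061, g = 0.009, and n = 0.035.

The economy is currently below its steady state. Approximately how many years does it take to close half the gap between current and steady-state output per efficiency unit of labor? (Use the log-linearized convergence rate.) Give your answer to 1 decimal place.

half-life ≈ 8.9 years

Near the steady state the convergence rate is λ = (1 − α)(n + g + δ).
λ = (1 − 0.26) × 0.105 = 0.74 × 0.105 = 0.0777
Half-life = ln 2 / λ = 0.6931 / 0.0777 ≈ 8.92 years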